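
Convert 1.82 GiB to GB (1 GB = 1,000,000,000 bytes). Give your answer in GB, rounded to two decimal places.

1.95 GB

1.82 GiB = 1.82 × 2^30 bytes = 1,954,210,119.68 bytes
1 GB = 1,000,000,000 bytes
1,954,210,119.68 / 1,000,000,000 = 1.95 GB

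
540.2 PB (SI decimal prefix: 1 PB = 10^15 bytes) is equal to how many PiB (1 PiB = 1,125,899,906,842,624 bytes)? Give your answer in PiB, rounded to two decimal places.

479.79 PiB

540.2 PB = 540.2 × 10^15 bytes = 540,200,000,000,000,000 bytes
1 PiB = 2^50 bytes = 1,125,899,906,842,624 bytes
540,200,000,000,000,000 / 1,125,899,906,842,624 = 479.79 PiB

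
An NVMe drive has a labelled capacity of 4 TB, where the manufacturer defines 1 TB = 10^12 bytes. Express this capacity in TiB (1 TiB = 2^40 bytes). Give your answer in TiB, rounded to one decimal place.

3.6 TiB

4 TB = 4 × 10^12 bytes = 4,000,000,000,000 bytes
1 TiB = 2^40 bytes = 1,099,511,627,776 bytes
4,000,000,000,000 / 1,099,511,627,776 = 3.6 TiB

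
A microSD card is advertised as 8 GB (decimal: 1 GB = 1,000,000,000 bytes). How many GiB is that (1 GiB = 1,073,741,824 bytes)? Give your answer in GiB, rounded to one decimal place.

8 GB × 1,000,000,000 bytes/GB = 8,000,000,000 bytes
1 GiB = 2^30 bytes = 1,073,741,824 bytes
8,000,000,000 / 1,073,741,824 = 7.5 GiB

7.5 GiB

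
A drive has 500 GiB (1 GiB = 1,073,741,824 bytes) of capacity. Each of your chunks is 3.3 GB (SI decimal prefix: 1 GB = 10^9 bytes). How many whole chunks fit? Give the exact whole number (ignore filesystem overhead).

Capacity: 500 GiB = 536,870,912,000 bytes
Per item: 3.3 GB = 3,300,000,000 bytes
⌊536,870,912,000 / 3,300,000,000⌋ = 162

162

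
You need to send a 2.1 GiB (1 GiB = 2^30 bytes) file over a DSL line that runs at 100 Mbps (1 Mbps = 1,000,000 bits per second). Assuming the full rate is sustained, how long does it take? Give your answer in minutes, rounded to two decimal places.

2.1 GiB = 2,254,857,830.4 bytes = 18,038,862,643.2 bits
100 Mbps = 100,000,000 bits/s
time = 18,038,862,643.2 / 100,000,000 = 180.389 s
180.389 s / 60 = 3.01 minutes

3.01 minutes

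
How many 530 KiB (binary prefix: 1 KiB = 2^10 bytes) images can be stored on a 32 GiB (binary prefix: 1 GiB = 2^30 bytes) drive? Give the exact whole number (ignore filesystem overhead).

Capacity: 32 GiB = 34,359,738,368 bytes
Per item: 530 KiB = 542,720 bytes
⌊34,359,738,368 / 542,720⌋ = 63,310

63,310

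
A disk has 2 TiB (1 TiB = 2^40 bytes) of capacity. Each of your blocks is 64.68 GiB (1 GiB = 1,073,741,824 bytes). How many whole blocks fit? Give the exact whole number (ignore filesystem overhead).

Capacity: 2 TiB = 2,199,023,255,552 bytes
Per item: 64.68 GiB = 69,449,621,176.32 bytes
⌊2,199,023,255,552 / 69,449,621,176.32⌋ = 31

31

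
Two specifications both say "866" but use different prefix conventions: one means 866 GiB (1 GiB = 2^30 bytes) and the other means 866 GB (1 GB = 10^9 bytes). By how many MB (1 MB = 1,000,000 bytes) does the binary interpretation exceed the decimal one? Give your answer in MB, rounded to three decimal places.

63,860.420 MB

866 GiB = 866 × 1,073,741,824 = 929,860,419,584 bytes
866 GB = 866 × 1,000,000,000 = 866,000,000,000 bytes
difference = 63,860,419,584 bytes
63,860,419,584 / 1,000,000 = 63,860.420 MB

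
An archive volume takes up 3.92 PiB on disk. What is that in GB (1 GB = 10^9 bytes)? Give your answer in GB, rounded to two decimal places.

3.92 PiB = 3.92 × 2^50 bytes = 4,413,527,634,823,086.08 bytes
1 GB = 1,000,000,000 bytes
4,413,527,634,823,086.08 / 1,000,000,000 = 4,413,527.63 GB

4,413,527.63 GB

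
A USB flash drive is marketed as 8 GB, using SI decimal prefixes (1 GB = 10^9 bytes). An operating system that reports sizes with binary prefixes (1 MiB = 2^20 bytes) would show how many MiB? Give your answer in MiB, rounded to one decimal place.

8 GB = 8 × 10^9 bytes = 8,000,000,000 bytes
1 MiB = 1,048,576 bytes
8,000,000,000 / 1,048,576 = 7,629.4 MiB

7,629.4 MiB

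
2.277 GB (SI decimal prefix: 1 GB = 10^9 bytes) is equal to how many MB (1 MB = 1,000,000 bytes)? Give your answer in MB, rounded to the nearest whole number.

2,277 MB

2.277 GB × 1,000,000,000 bytes/GB = 2,277,000,000 bytes
1 MB = 10^6 bytes = 1,000,000 bytes
2,277,000,000 / 1,000,000 = 2,277 MB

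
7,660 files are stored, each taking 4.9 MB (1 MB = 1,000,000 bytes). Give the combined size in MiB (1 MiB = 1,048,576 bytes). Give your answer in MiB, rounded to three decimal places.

35,795.212 MiB

Total = 7,660 × 4.9 MB = 37,534 MB
= 37,534 × 1,000,000 bytes = 37,534,000,000 bytes
1 MiB = 1,048,576 bytes
37,534,000,000 / 1,048,576 = 35,795.212 MiB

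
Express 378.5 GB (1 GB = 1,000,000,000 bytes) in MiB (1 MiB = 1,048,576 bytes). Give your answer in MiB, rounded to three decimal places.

360,965.729 MiB

378.5 GB × 1,000,000,000 bytes/GB = 378,500,000,000 bytes
1 MiB = 1,048,576 bytes
378,500,000,000 / 1,048,576 = 360,965.729 MiB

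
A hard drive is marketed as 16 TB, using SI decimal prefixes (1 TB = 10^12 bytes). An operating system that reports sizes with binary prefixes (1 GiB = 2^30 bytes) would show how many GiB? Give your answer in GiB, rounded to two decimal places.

16 TB = 16 × 10^12 bytes = 16,000,000,000,000 bytes
1 GiB = 1,073,741,824 bytes
16,000,000,000,000 / 1,073,741,824 = 14,901.16 GiB

14,901.16 GiB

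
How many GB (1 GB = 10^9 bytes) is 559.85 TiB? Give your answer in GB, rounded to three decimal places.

559.85 TiB = 559.85 × 2^40 bytes = 615,561,584,810,393.6 bytes
1 GB = 10^9 bytes = 1,000,000,000 bytes
615,561,584,810,393.6 / 1,000,000,000 = 615,561.585 GB

615,561.585 GB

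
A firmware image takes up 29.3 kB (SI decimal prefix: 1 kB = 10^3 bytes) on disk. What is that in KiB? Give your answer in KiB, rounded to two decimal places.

28.61 KiB

29.3 kB = 29.3 × 10^3 bytes = 29,300 bytes
1 KiB = 2^10 bytes = 1,024 bytes
29,300 / 1,024 = 28.61 KiB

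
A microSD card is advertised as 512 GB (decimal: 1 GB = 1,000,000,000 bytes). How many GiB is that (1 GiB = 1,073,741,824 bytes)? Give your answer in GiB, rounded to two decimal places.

512 GB = 512 × 10^9 bytes = 512,000,000,000 bytes
1 GiB = 2^30 bytes = 1,073,741,824 bytes
512,000,000,000 / 1,073,741,824 = 476.84 GiB

476.84 GiB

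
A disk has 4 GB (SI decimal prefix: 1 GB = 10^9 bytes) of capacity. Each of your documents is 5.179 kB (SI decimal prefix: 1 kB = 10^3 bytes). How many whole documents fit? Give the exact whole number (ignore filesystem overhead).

Capacity: 4 GB = 4,000,000,000 bytes
Per item: 5.179 kB = 5,179 bytes
⌊4,000,000,000 / 5,179⌋ = 772,349

772,349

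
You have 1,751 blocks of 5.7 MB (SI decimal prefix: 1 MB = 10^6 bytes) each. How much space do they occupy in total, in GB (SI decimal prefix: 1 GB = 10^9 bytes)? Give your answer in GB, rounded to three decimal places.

9.981 GB

Total = 1,751 × 5.7 MB = 9980.7 MB
= 9980.7 × 1,000,000 bytes = 9,980,700,000 bytes
1 GB = 1,000,000,000 bytes
9,980,700,000 / 1,000,000,000 = 9.981 GB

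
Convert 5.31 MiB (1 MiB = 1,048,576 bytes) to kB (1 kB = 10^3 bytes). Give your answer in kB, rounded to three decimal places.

5,567.939 kB

5.31 MiB = 5.31 × 2^20 bytes = 5,567,938.56 bytes
1 kB = 10^3 bytes = 1,000 bytes
5,567,938.56 / 1,000 = 5,567.939 kB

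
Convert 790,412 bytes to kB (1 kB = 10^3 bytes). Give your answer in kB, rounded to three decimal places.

790,412 bytes given.
1 kB = 10^3 bytes = 1,000 bytes
790,412 / 1,000 = 790.412 kB

790.412 kB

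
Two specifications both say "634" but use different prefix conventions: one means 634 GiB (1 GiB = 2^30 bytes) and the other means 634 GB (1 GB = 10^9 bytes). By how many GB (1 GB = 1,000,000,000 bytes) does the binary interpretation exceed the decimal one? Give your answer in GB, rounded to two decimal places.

46.75 GB

634 GiB = 634 × 1,073,741,824 = 680,752,316,416 bytes
634 GB = 634 × 1,000,000,000 = 634,000,000,000 bytes
difference = 46,752,316,416 bytes
46,752,316,416 / 1,000,000,000 = 46.75 GB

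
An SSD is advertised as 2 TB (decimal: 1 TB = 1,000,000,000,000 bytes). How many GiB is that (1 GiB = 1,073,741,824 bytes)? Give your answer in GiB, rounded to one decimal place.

1,862.6 GiB

2 TB = 2 × 10^12 bytes = 2,000,000,000,000 bytes
1 GiB = 1,073,741,824 bytes
2,000,000,000,000 / 1,073,741,824 = 1,862.6 GiB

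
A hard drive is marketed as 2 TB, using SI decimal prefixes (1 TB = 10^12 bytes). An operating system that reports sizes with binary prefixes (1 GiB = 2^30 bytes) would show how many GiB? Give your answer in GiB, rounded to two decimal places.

1,862.65 GiB

2 TB × 1,000,000,000,000 bytes/TB = 2,000,000,000,000 bytes
1 GiB = 2^30 bytes = 1,073,741,824 bytes
2,000,000,000,000 / 1,073,741,824 = 1,862.65 GiB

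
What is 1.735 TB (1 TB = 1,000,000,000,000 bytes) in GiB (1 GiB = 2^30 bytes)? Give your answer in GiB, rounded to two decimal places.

1,615.84 GiB

1.735 TB = 1.735 × 10^12 bytes = 1,735,000,000,000 bytes
1 GiB = 1,073,741,824 bytes
1,735,000,000,000 / 1,073,741,824 = 1,615.84 GiB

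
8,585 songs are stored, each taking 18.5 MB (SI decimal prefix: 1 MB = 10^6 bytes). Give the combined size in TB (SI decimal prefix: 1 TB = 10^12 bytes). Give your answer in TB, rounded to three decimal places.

0.159 TB

Total = 8,585 × 18.5 MB = 158822.5 MB
= 158822.5 × 1,000,000 bytes = 158,822,500,000 bytes
1 TB = 1,000,000,000,000 bytes
158,822,500,000 / 1,000,000,000,000 = 0.159 TB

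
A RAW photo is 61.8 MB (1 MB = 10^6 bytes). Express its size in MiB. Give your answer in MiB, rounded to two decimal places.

58.94 MiB

61.8 MB × 1,000,000 bytes/MB = 61,800,000 bytes
1 MiB = 1,048,576 bytes
61,800,000 / 1,048,576 = 58.94 MiB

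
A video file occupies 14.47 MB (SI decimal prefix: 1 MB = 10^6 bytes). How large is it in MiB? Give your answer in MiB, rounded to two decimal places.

14.47 MB = 14.47 × 10^6 bytes = 14,470,000 bytes
1 MiB = 2^20 bytes = 1,048,576 bytes
14,470,000 / 1,048,576 = 13.80 MiB

13.80 MiB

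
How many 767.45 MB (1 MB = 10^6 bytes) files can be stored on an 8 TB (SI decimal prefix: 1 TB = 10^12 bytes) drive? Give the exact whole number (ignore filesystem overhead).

10,424

Capacity: 8 TB = 8,000,000,000,000 bytes
Per item: 767.45 MB = 767,450,000 bytes
⌊8,000,000,000,000 / 767,450,000⌋ = 10,424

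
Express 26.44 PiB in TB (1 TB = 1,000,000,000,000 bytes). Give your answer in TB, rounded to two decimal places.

26.44 PiB = 26.44 × 2^50 bytes = 29,768,793,536,918,978.56 bytes
1 TB = 1,000,000,000,000 bytes
29,768,793,536,918,978.56 / 1,000,000,000,000 = 29,768.79 TB

29,768.79 TB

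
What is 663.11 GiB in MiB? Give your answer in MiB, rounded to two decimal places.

679,024.64 MiB

663.11 GiB = 663.11 × 2^30 bytes = 712,008,940,912.64 bytes
1 MiB = 1,048,576 bytes
712,008,940,912.64 / 1,048,576 = 679,024.64 MiB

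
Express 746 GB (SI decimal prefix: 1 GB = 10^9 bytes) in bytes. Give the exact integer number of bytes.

746 × 1,000,000,000 = 746,000,000,000 bytes  (1 GB = 10^9 bytes)

746,000,000,000 bytes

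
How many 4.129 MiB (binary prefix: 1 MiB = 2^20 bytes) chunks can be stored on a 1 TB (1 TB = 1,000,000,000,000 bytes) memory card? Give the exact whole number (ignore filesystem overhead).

230,969

Capacity: 1 TB = 1,000,000,000,000 bytes
Per item: 4.129 MiB = 4,329,570.304 bytes
⌊1,000,000,000,000 / 4,329,570.304⌋ = 230,969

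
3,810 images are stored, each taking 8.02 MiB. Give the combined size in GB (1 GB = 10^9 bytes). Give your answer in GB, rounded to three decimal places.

32.040 GB

Total = 3,810 × 8.02 MiB = 30556.2 MiB
= 30556.2 × 1,048,576 bytes = 32,040,497,971.2 bytes
1 GB = 1,000,000,000 bytes
32,040,497,971.2 / 1,000,000,000 = 32.040 GB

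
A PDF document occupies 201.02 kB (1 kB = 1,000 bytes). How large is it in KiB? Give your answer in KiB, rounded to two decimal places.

196.31 KiB

201.02 kB = 201.02 × 10^3 bytes = 201,020 bytes
1 KiB = 2^10 bytes = 1,024 bytes
201,020 / 1,024 = 196.31 KiB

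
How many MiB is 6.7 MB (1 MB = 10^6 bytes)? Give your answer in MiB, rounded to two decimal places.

6.7 MB × 1,000,000 bytes/MB = 6,700,000 bytes
1 MiB = 1,048,576 bytes
6,700,000 / 1,048,576 = 6.39 MiB

6.39 MiB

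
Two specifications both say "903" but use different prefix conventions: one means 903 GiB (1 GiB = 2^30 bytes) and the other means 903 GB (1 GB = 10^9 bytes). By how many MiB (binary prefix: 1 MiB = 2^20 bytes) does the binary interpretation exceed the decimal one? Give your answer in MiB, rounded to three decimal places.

903 GiB = 903 × 1,073,741,824 = 969,588,867,072 bytes
903 GB = 903 × 1,000,000,000 = 903,000,000,000 bytes
difference = 66,588,867,072 bytes
66,588,867,072 / 1,048,576 = 63,504.092 MiB

63,504.092 MiB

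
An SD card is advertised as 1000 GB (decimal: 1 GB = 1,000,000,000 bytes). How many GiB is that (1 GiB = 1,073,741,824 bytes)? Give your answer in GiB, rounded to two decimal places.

1000 GB × 1,000,000,000 bytes/GB = 1,000,000,000,000 bytes
1 GiB = 1,073,741,824 bytes
1,000,000,000,000 / 1,073,741,824 = 931.32 GiB

931.32 GiB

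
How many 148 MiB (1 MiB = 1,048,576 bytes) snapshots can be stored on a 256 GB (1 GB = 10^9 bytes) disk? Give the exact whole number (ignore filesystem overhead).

1,649

Capacity: 256 GB = 256,000,000,000 bytes
Per item: 148 MiB = 155,189,248 bytes
⌊256,000,000,000 / 155,189,248⌋ = 1,649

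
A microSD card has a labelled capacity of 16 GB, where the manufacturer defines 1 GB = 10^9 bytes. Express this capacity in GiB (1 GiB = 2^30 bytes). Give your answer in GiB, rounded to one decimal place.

14.9 GiB

16 GB = 16 × 10^9 bytes = 16,000,000,000 bytes
1 GiB = 1,073,741,824 bytes
16,000,000,000 / 1,073,741,824 = 14.9 GiB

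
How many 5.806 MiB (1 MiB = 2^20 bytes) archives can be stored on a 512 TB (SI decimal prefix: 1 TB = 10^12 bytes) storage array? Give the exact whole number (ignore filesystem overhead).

84,099,423

Capacity: 512 TB = 512,000,000,000,000 bytes
Per item: 5.806 MiB = 6,088,032.256 bytes
⌊512,000,000,000,000 / 6,088,032.256⌋ = 84,099,423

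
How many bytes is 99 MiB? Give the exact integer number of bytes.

99 × 1,048,576 = 103,809,024 bytes  (1 MiB = 2^20 bytes)

103,809,024 bytes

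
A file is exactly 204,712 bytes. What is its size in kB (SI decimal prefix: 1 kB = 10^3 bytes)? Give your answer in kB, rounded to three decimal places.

204.712 kB

204,712 bytes given.
1 kB = 1,000 bytes
204,712 / 1,000 = 204.712 kB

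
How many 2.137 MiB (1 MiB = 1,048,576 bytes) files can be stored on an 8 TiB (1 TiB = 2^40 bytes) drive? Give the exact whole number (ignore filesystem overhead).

3,925,413

Capacity: 8 TiB = 8,796,093,022,208 bytes
Per item: 2.137 MiB = 2,240,806.912 bytes
⌊8,796,093,022,208 / 2,240,806.912⌋ = 3,925,413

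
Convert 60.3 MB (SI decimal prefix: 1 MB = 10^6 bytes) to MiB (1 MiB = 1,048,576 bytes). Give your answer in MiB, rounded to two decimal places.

57.51 MiB

60.3 MB = 60.3 × 10^6 bytes = 60,300,000 bytes
1 MiB = 2^20 bytes = 1,048,576 bytes
60,300,000 / 1,048,576 = 57.51 MiB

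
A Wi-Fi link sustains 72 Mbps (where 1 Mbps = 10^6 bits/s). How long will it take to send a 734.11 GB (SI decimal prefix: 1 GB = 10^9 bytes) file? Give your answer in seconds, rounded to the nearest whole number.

734.11 GB = 734,110,000,000 bytes = 5,872,880,000,000 bits
72 Mbps = 72,000,000 bits/s
time = 5,872,880,000,000 / 72,000,000 = 81,568 s

81,568 seconds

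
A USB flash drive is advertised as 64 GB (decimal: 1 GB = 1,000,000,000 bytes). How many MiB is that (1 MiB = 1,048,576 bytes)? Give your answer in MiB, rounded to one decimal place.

61,035.2 MiB

64 GB = 64 × 10^9 bytes = 64,000,000,000 bytes
1 MiB = 2^20 bytes = 1,048,576 bytes
64,000,000,000 / 1,048,576 = 61,035.2 MiB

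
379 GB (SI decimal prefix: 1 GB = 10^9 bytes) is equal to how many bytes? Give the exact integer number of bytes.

379 × 1,000,000,000 = 379,000,000,000 bytes

379,000,000,000 bytes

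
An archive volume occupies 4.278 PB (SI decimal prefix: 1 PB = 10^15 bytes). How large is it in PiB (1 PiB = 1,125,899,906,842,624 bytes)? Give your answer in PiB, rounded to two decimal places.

4.278 PB × 1,000,000,000,000,000 bytes/PB = 4,278,000,000,000,000 bytes
1 PiB = 1,125,899,906,842,624 bytes
4,278,000,000,000,000 / 1,125,899,906,842,624 = 3.80 PiB

3.80 PiB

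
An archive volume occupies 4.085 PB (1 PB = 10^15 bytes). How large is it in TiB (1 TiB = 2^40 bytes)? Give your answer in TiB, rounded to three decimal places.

3,715.286 TiB

4.085 PB = 4.085 × 10^15 bytes = 4,085,000,000,000,000 bytes
1 TiB = 2^40 bytes = 1,099,511,627,776 bytes
4,085,000,000,000,000 / 1,099,511,627,776 = 3,715.286 TiB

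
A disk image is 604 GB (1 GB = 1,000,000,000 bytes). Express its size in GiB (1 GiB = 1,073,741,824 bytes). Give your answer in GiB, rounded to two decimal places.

604 GB = 604 × 10^9 bytes = 604,000,000,000 bytes
1 GiB = 1,073,741,824 bytes
604,000,000,000 / 1,073,741,824 = 562.52 GiB

562.52 GiB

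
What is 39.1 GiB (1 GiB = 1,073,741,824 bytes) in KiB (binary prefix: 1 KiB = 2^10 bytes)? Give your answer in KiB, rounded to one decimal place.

40,999,321.6 KiB

39.1 GiB × 1,073,741,824 bytes/GiB = 41,983,305,318.4 bytes
1 KiB = 2^10 bytes = 1,024 bytes
41,983,305,318.4 / 1,024 = 40,999,321.6 KiB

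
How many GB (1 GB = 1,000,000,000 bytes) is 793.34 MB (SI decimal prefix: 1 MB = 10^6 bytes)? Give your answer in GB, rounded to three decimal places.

793.34 MB = 793.34 × 10^6 bytes = 793,340,000 bytes
1 GB = 1,000,000,000 bytes
793,340,000 / 1,000,000,000 = 0.793 GB

0.793 GB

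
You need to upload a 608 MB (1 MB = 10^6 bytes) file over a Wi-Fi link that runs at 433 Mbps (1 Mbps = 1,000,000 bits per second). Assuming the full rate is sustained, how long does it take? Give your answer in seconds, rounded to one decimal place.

11.2 seconds

608 MB = 608,000,000 bytes = 4,864,000,000 bits
433 Mbps = 433,000,000 bits/s
time = 4,864,000,000 / 433,000,000 = 11.2 s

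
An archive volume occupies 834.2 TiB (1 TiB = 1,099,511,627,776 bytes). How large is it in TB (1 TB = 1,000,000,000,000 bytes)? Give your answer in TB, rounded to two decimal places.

917.21 TB

834.2 TiB = 834.2 × 2^40 bytes = 917,212,599,890,739.2 bytes
1 TB = 1,000,000,000,000 bytes
917,212,599,890,739.2 / 1,000,000,000,000 = 917.21 TB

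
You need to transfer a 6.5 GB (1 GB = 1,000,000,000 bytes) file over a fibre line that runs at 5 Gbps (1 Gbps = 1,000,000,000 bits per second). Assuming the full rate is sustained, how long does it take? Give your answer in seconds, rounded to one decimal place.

6.5 GB = 6,500,000,000 bytes = 52,000,000,000 bits
5 Gbps = 5,000,000,000 bits/s
time = 52,000,000,000 / 5,000,000,000 = 10.4 s

10.4 seconds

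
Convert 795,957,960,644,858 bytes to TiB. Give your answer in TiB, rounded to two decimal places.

723.92 TiB

795,957,960,644,858 bytes given.
1 TiB = 1,099,511,627,776 bytes
795,957,960,644,858 / 1,099,511,627,776 = 723.92 TiB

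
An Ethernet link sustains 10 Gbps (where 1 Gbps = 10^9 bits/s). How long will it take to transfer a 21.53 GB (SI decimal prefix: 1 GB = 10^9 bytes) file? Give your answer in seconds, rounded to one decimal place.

17.2 seconds

21.53 GB = 21,530,000,000 bytes = 172,240,000,000 bits
10 Gbps = 10,000,000,000 bits/s
time = 172,240,000,000 / 10,000,000,000 = 17.2 s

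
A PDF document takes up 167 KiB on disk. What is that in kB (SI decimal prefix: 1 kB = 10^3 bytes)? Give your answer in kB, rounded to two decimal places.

171.01 kB

167 KiB × 1,024 bytes/KiB = 171,008 bytes
1 kB = 10^3 bytes = 1,000 bytes
171,008 / 1,000 = 171.01 kB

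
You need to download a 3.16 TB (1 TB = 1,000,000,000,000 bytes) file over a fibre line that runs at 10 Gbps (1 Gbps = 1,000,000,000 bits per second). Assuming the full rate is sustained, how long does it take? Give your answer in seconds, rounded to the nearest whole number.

2,528 seconds

3.16 TB = 3,160,000,000,000 bytes = 25,280,000,000,000 bits
10 Gbps = 10,000,000,000 bits/s
time = 25,280,000,000,000 / 10,000,000,000 = 2,528 s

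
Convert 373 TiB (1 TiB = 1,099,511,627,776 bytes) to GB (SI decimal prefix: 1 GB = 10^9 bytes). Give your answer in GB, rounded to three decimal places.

373 TiB = 373 × 2^40 bytes = 410,117,837,160,448 bytes
1 GB = 1,000,000,000 bytes
410,117,837,160,448 / 1,000,000,000 = 410,117.837 GB

410,117.837 GB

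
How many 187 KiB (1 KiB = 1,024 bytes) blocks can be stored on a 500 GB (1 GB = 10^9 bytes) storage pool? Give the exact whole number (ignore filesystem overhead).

2,611,129

Capacity: 500 GB = 500,000,000,000 bytes
Per item: 187 KiB = 191,488 bytes
⌊500,000,000,000 / 191,488⌋ = 2,611,129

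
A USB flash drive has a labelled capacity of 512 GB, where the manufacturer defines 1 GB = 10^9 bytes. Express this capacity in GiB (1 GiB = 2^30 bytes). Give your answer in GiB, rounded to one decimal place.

476.8 GiB

512 GB × 1,000,000,000 bytes/GB = 512,000,000,000 bytes
1 GiB = 2^30 bytes = 1,073,741,824 bytes
512,000,000,000 / 1,073,741,824 = 476.8 GiB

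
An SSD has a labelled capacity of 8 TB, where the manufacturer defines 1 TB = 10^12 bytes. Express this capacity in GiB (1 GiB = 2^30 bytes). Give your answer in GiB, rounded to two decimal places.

7,450.58 GiB

8 TB × 1,000,000,000,000 bytes/TB = 8,000,000,000,000 bytes
1 GiB = 1,073,741,824 bytes
8,000,000,000,000 / 1,073,741,824 = 7,450.58 GiB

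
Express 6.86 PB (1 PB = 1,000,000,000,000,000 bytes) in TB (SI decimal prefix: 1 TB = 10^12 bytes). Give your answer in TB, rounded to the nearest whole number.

6.86 PB × 1,000,000,000,000,000 bytes/PB = 6,860,000,000,000,000 bytes
1 TB = 1,000,000,000,000 bytes
6,860,000,000,000,000 / 1,000,000,000,000 = 6,860 TB

6,860 TB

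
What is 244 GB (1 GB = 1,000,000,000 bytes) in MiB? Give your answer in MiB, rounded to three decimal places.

244 GB × 1,000,000,000 bytes/GB = 244,000,000,000 bytes
1 MiB = 2^20 bytes = 1,048,576 bytes
244,000,000,000 / 1,048,576 = 232,696.533 MiB

232,696.533 MiB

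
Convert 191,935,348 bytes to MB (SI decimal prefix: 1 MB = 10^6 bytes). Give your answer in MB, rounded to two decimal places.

191,935,348 bytes given.
1 MB = 10^6 bytes = 1,000,000 bytes
191,935,348 / 1,000,000 = 191.94 MB

191.94 MB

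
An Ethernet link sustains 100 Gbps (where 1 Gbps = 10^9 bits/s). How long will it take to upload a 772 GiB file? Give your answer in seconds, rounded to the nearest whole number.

66 seconds

772 GiB = 828,928,688,128 bytes = 6,631,429,505,024 bits
100 Gbps = 100,000,000,000 bits/s
time = 6,631,429,505,024 / 100,000,000,000 = 66 s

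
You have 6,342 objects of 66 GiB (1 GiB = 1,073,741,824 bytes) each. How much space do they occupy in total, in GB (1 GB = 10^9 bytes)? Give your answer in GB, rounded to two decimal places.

Total = 6,342 × 66 GiB = 418,572 GiB
= 418,572 × 1,073,741,824 bytes = 449,438,262,755,328 bytes
1 GB = 1,000,000,000 bytes
449,438,262,755,328 / 1,000,000,000 = 449,438.26 GB

449,438.26 GB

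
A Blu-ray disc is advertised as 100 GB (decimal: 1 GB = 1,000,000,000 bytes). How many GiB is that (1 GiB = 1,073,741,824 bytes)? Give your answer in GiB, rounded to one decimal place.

100 GB = 100 × 10^9 bytes = 100,000,000,000 bytes
1 GiB = 1,073,741,824 bytes
100,000,000,000 / 1,073,741,824 = 93.1 GiB

93.1 GiB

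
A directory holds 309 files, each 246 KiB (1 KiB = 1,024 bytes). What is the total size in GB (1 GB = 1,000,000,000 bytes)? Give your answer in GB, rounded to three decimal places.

0.078 GB

Total = 309 × 246 KiB = 76,014 KiB
= 76,014 × 1,024 bytes = 77,838,336 bytes
1 GB = 1,000,000,000 bytes
77,838,336 / 1,000,000,000 = 0.078 GB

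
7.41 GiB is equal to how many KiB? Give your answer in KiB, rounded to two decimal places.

7,769,948.16 KiB

7.41 GiB × 1,073,741,824 bytes/GiB = 7,956,426,915.84 bytes
1 KiB = 2^10 bytes = 1,024 bytes
7,956,426,915.84 / 1,024 = 7,769,948.16 KiB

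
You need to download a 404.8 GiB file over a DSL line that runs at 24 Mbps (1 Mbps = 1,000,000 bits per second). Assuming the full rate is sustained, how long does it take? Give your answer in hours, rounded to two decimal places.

40.25 hours

404.8 GiB = 434,650,690,355.2 bytes = 3,477,205,522,841.6 bits
24 Mbps = 24,000,000 bits/s
time = 3,477,205,522,841.6 / 24,000,000 = 144,883.5635 s
144,883.5635 s / 3600 = 40.25 hours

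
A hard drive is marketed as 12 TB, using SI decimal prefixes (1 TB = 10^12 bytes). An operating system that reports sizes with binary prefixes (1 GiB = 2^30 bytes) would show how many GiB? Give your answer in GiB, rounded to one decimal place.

11,175.9 GiB

12 TB × 1,000,000,000,000 bytes/TB = 12,000,000,000,000 bytes
1 GiB = 2^30 bytes = 1,073,741,824 bytes
12,000,000,000,000 / 1,073,741,824 = 11,175.9 GiB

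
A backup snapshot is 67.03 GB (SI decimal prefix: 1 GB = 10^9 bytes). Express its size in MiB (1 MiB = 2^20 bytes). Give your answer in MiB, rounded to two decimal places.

67.03 GB × 1,000,000,000 bytes/GB = 67,030,000,000 bytes
1 MiB = 1,048,576 bytes
67,030,000,000 / 1,048,576 = 63,924.79 MiB

63,924.79 MiB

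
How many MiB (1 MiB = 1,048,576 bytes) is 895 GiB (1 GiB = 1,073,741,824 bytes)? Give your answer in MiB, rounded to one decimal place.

895 GiB × 1,073,741,824 bytes/GiB = 960,998,932,480 bytes
1 MiB = 1,048,576 bytes
960,998,932,480 / 1,048,576 = 916,480.0 MiB

916,480.0 MiB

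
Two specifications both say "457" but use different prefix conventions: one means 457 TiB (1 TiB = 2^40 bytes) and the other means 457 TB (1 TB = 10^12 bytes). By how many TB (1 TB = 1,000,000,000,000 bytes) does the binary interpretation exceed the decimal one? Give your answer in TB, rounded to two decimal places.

45.48 TB

457 TiB = 457 × 1,099,511,627,776 = 502,476,813,893,632 bytes
457 TB = 457 × 1,000,000,000,000 = 457,000,000,000,000 bytes
difference = 45,476,813,893,632 bytes
45,476,813,893,632 / 1,000,000,000,000 = 45.48 TB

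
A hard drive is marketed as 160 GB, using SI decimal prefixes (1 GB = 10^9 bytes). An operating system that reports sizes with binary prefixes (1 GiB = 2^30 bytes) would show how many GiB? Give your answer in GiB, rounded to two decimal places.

149.01 GiB

160 GB = 160 × 10^9 bytes = 160,000,000,000 bytes
1 GiB = 2^30 bytes = 1,073,741,824 bytes
160,000,000,000 / 1,073,741,824 = 149.01 GiB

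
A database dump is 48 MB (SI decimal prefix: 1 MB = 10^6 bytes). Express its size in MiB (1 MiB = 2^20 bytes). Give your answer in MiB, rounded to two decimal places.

45.78 MiB

48 MB × 1,000,000 bytes/MB = 48,000,000 bytes
1 MiB = 1,048,576 bytes
48,000,000 / 1,048,576 = 45.78 MiB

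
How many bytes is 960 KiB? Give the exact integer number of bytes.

983,040 bytes

960 × 1,024 = 983,040 bytes  (1 KiB = 2^10 bytes)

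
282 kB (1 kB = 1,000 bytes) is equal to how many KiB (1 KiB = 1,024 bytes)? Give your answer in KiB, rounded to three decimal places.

282 kB × 1,000 bytes/kB = 282,000 bytes
1 KiB = 2^10 bytes = 1,024 bytes
282,000 / 1,024 = 275.391 KiB

275.391 KiB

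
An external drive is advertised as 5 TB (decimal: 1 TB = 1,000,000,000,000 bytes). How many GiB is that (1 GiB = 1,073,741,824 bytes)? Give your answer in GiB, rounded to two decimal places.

4,656.61 GiB

5 TB = 5 × 10^12 bytes = 5,000,000,000,000 bytes
1 GiB = 2^30 bytes = 1,073,741,824 bytes
5,000,000,000,000 / 1,073,741,824 = 4,656.61 GiB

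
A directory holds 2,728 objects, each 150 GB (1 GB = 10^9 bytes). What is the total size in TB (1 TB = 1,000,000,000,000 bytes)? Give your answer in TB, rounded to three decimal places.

Total = 2,728 × 150 GB = 409,200 GB
= 409,200 × 1,000,000,000 bytes = 409,200,000,000,000 bytes
1 TB = 1,000,000,000,000 bytes
409,200,000,000,000 / 1,000,000,000,000 = 409.200 TB

409.200 TB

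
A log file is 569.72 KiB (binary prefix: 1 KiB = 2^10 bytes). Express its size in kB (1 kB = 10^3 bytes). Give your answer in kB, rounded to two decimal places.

569.72 KiB = 569.72 × 2^10 bytes = 583,393.28 bytes
1 kB = 10^3 bytes = 1,000 bytes
583,393.28 / 1,000 = 583.39 kB

583.39 kB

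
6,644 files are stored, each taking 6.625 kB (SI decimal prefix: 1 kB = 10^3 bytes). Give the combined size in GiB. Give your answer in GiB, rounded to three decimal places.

0.041 GiB

Total = 6,644 × 6.625 kB = 44016.5 kB
= 44016.5 × 1,000 bytes = 44,016,500 bytes
1 GiB = 1,073,741,824 bytes
44,016,500 / 1,073,741,824 = 0.041 GiB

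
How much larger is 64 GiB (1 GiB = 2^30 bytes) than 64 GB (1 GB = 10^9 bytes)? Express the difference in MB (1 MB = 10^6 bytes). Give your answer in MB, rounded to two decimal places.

64 GiB = 64 × 1,073,741,824 = 68,719,476,736 bytes
64 GB = 64 × 1,000,000,000 = 64,000,000,000 bytes
difference = 4,719,476,736 bytes
4,719,476,736 / 1,000,000 = 4,719.48 MB

4,719.48 MB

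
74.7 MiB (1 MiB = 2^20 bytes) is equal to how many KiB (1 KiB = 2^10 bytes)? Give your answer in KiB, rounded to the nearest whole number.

76,493 KiB

74.7 MiB = 74.7 × 2^20 bytes = 78,328,627.2 bytes
1 KiB = 1,024 bytes
78,328,627.2 / 1,024 = 76,493 KiB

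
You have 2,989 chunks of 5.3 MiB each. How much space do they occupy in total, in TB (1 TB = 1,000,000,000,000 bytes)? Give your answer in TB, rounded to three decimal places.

0.017 TB

Total = 2,989 × 5.3 MiB = 15841.7 MiB
= 15841.7 × 1,048,576 bytes = 16,611,226,419.2 bytes
1 TB = 1,000,000,000,000 bytes
16,611,226,419.2 / 1,000,000,000,000 = 0.017 TB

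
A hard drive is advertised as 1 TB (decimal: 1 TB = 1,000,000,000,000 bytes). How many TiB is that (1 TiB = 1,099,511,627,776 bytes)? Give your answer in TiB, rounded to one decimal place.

1 TB × 1,000,000,000,000 bytes/TB = 1,000,000,000,000 bytes
1 TiB = 1,099,511,627,776 bytes
1,000,000,000,000 / 1,099,511,627,776 = 0.9 TiB

0.9 TiB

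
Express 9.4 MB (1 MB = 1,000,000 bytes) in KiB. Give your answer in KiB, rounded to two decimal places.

9.4 MB = 9.4 × 10^6 bytes = 9,400,000 bytes
1 KiB = 2^10 bytes = 1,024 bytes
9,400,000 / 1,024 = 9,179.69 KiB

9,179.69 KiB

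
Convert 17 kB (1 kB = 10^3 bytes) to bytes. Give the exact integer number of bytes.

17,000 bytes

17 × 1,000 = 17,000 bytes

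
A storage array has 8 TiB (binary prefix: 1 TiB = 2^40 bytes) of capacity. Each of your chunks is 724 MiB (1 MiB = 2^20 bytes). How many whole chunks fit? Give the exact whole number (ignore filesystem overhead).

Capacity: 8 TiB = 8,796,093,022,208 bytes
Per item: 724 MiB = 759,169,024 bytes
⌊8,796,093,022,208 / 759,169,024⌋ = 11,586

11,586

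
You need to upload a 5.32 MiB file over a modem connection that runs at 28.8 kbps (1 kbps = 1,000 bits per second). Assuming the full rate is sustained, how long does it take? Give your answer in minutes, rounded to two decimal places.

25.83 minutes

5.32 MiB = 5,578,424.32 bytes = 44,627,394.56 bits
28.8 kbps = 28,800 bits/s
time = 44,627,394.56 / 28,800 = 1,549.562 s
1,549.562 s / 60 = 25.83 minutes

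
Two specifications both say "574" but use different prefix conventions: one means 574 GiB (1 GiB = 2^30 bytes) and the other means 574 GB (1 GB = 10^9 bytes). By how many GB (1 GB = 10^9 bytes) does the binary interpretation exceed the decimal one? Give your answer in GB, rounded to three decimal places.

42.328 GB

574 GiB = 574 × 1,073,741,824 = 616,327,806,976 bytes
574 GB = 574 × 1,000,000,000 = 574,000,000,000 bytes
difference = 42,327,806,976 bytes
42,327,806,976 / 1,000,000,000 = 42.328 GB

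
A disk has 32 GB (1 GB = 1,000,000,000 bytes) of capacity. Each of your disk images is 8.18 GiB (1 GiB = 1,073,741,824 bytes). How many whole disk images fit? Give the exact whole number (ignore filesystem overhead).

3

Capacity: 32 GB = 32,000,000,000 bytes
Per item: 8.18 GiB = 8,783,208,120.32 bytes
⌊32,000,000,000 / 8,783,208,120.32⌋ = 3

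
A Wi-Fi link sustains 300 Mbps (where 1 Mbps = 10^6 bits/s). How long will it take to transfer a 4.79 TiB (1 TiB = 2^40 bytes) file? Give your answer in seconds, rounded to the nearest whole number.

4.79 TiB = 5,266,660,697,047.04 bytes = 42,133,285,576,376.32 bits
300 Mbps = 300,000,000 bits/s
time = 42,133,285,576,376.32 / 300,000,000 = 140,444 s

140,444 seconds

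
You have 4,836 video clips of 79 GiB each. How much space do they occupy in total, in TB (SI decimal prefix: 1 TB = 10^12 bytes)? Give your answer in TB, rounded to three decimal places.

Total = 4,836 × 79 GiB = 382,044 GiB
= 382,044 × 1,073,741,824 bytes = 410,216,621,408,256 bytes
1 TB = 1,000,000,000,000 bytes
410,216,621,408,256 / 1,000,000,000,000 = 410.217 TB

410.217 TB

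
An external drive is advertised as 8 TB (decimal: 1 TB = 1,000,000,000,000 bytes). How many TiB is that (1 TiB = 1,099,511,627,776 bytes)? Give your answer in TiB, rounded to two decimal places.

7.28 TiB

8 TB = 8 × 10^12 bytes = 8,000,000,000,000 bytes
1 TiB = 2^40 bytes = 1,099,511,627,776 bytes
8,000,000,000,000 / 1,099,511,627,776 = 7.28 TiB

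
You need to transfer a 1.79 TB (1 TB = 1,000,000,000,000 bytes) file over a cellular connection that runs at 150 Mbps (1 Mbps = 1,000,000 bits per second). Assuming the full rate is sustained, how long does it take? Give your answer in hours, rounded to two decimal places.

26.52 hours

1.79 TB = 1,790,000,000,000 bytes = 14,320,000,000,000 bits
150 Mbps = 150,000,000 bits/s
time = 14,320,000,000,000 / 150,000,000 = 95,466.6667 s
95,466.6667 s / 3600 = 26.52 hours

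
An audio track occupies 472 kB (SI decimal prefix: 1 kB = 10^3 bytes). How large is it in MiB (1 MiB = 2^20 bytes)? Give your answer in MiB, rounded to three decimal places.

472 kB × 1,000 bytes/kB = 472,000 bytes
1 MiB = 1,048,576 bytes
472,000 / 1,048,576 = 0.450 MiB

0.450 MiB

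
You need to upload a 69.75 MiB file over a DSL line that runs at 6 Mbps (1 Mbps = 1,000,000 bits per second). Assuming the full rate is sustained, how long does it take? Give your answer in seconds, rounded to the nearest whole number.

69.75 MiB = 73,138,176 bytes = 585,105,408 bits
6 Mbps = 6,000,000 bits/s
time = 585,105,408 / 6,000,000 = 98 s

98 seconds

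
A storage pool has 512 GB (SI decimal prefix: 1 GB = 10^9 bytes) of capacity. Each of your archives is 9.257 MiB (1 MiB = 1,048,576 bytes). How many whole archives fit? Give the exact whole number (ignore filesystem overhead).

Capacity: 512 GB = 512,000,000,000 bytes
Per item: 9.257 MiB = 9,706,668.032 bytes
⌊512,000,000,000 / 9,706,668.032⌋ = 52,747

52,747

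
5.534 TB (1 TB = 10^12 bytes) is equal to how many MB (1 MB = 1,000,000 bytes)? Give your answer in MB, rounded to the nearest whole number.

5.534 TB = 5.534 × 10^12 bytes = 5,534,000,000,000 bytes
1 MB = 1,000,000 bytes
5,534,000,000,000 / 1,000,000 = 5,534,000 MB

5,534,000 MB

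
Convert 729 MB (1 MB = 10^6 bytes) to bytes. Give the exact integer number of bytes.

729 × 1,000,000 = 729,000,000 bytes  (1 MB = 10^6 bytes)

729,000,000 bytes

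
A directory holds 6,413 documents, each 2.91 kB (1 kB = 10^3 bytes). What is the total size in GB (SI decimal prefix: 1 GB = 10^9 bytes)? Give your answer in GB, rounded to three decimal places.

Total = 6,413 × 2.91 kB = 18661.83 kB
= 18661.83 × 1,000 bytes = 18,661,830 bytes
1 GB = 1,000,000,000 bytes
18,661,830 / 1,000,000,000 = 0.019 GB

0.019 GB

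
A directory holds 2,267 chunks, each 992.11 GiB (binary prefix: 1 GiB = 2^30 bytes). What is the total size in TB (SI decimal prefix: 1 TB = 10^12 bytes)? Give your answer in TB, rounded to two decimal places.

2,414.97 TB

Total = 2,267 × 992.11 GiB = 2249113.37 GiB
= 2249113.37 × 1,073,741,824 bytes = 2,414,967,092,286,586.88 bytes
1 TB = 1,000,000,000,000 bytes
2,414,967,092,286,586.88 / 1,000,000,000,000 = 2,414.97 TB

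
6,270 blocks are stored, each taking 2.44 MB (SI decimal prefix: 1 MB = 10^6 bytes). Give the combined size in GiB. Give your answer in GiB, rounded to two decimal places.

14.25 GiB

Total = 6,270 × 2.44 MB = 15298.8 MB
= 15298.8 × 1,000,000 bytes = 15,298,800,000 bytes
1 GiB = 1,073,741,824 bytes
15,298,800,000 / 1,073,741,824 = 14.25 GiB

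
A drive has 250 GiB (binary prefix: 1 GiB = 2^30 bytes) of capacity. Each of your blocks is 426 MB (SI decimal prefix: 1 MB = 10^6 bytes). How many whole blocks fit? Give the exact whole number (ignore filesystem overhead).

Capacity: 250 GiB = 268,435,456,000 bytes
Per item: 426 MB = 426,000,000 bytes
⌊268,435,456,000 / 426,000,000⌋ = 630

630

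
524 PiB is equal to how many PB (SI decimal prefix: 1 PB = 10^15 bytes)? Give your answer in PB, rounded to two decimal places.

589.97 PB

524 PiB = 524 × 2^50 bytes = 589,971,551,185,534,976 bytes
1 PB = 10^15 bytes = 1,000,000,000,000,000 bytes
589,971,551,185,534,976 / 1,000,000,000,000,000 = 589.97 PB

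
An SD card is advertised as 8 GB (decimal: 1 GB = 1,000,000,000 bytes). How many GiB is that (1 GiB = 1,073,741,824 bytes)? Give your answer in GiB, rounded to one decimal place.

7.5 GiB

8 GB = 8 × 10^9 bytes = 8,000,000,000 bytes
1 GiB = 1,073,741,824 bytes
8,000,000,000 / 1,073,741,824 = 7.5 GiB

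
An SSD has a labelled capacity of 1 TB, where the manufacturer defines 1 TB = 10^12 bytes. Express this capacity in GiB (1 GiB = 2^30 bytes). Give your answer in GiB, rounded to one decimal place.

1 TB × 1,000,000,000,000 bytes/TB = 1,000,000,000,000 bytes
1 GiB = 1,073,741,824 bytes
1,000,000,000,000 / 1,073,741,824 = 931.3 GiB

931.3 GiB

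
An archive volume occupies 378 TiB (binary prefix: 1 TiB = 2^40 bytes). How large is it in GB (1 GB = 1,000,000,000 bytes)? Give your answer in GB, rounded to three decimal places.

378 TiB × 1,099,511,627,776 bytes/TiB = 415,615,395,299,328 bytes
1 GB = 10^9 bytes = 1,000,000,000 bytes
415,615,395,299,328 / 1,000,000,000 = 415,615.395 GB

415,615.395 GB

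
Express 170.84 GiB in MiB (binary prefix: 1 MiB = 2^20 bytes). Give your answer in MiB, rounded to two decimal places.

170.84 GiB = 170.84 × 2^30 bytes = 183,438,053,212.16 bytes
1 MiB = 2^20 bytes = 1,048,576 bytes
183,438,053,212.16 / 1,048,576 = 174,940.16 MiB

174,940.16 MiB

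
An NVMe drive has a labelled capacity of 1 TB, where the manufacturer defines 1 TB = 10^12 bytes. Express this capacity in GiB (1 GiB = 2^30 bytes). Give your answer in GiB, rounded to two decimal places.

1 TB = 1 × 10^12 bytes = 1,000,000,000,000 bytes
1 GiB = 2^30 bytes = 1,073,741,824 bytes
1,000,000,000,000 / 1,073,741,824 = 931.32 GiB

931.32 GiB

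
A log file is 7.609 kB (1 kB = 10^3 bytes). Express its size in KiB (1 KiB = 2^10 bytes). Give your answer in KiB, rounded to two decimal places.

7.43 KiB

7.609 kB = 7.609 × 10^3 bytes = 7,609 bytes
1 KiB = 2^10 bytes = 1,024 bytes
7,609 / 1,024 = 7.43 KiB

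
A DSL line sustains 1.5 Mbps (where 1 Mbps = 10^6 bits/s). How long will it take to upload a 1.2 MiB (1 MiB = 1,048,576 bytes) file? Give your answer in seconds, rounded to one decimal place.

1.2 MiB = 1,258,291.2 bytes = 10,066,329.6 bits
1.5 Mbps = 1,500,000 bits/s
time = 10,066,329.6 / 1,500,000 = 6.7 s

6.7 seconds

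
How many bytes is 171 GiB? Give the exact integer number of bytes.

183,609,851,904 bytes

171 × 1,073,741,824 = 183,609,851,904 bytes  (1 GiB = 2^30 bytes)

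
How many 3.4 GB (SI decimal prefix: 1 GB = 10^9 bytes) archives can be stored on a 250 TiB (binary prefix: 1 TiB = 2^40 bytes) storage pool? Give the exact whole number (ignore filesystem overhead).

80,846

Capacity: 250 TiB = 274,877,906,944,000 bytes
Per item: 3.4 GB = 3,400,000,000 bytes
⌊274,877,906,944,000 / 3,400,000,000⌋ = 80,846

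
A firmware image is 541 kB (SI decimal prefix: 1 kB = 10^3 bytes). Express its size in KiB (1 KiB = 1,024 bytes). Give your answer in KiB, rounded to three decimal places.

541 kB × 1,000 bytes/kB = 541,000 bytes
1 KiB = 2^10 bytes = 1,024 bytes
541,000 / 1,024 = 528.320 KiB

528.320 KiB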